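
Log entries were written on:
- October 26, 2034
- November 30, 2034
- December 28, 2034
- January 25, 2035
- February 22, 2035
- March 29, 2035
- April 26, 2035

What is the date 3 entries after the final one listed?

These are Thursdays with 35, 28, 28, 28, 35, 28-day gaps.
Each is the final Thursday of its month — November 30, 2034 is past the 28th, so '4th Thursday' doesn't fit.
Last Thursday of May 2035: May 31, 2035.
Last Thursday of June 2035: June 28, 2035.
Last Thursday of July 2035: July 26, 2035.

July 26, 2035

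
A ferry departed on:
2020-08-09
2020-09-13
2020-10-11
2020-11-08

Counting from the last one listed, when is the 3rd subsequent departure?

2021-02-14

Gaps: 35, 28, 28 days — a mix of 28 and 35. Every date is a Sunday.
Each is the 2nd Sunday of its month.
2nd Sunday of December 2020: 2020-12-13.
January 2021 — 2nd Sunday is 2021-01-10.
2nd Sunday of February 2021: 2021-02-14.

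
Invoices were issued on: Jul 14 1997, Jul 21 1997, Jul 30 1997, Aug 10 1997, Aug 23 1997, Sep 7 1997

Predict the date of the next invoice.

Sep 24 1997

Intervals are 7, 9, 11, 13, 15 days — an arithmetic progression with common difference 2.
Next gap: 17 days. Sep 7 1997 + 17 days = Sep 24 1997.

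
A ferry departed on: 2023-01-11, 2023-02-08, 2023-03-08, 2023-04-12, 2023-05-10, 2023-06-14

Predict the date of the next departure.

2023-07-12

Gaps: 28, 28, 35, 28, 35 days — a mix of 28 and 35. Every date is a Wednesday.
Each is the 2nd Wednesday of its month.
July 2023 — 2nd Wednesday is 2023-07-12.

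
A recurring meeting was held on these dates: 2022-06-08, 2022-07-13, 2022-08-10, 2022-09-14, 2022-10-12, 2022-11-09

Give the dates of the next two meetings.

All dates are Wednesdays, 35, 28, 35, 28, 28 days apart.
Specifically, the 2nd Wednesday of each month.
2nd Wednesday of December 2022: 2022-12-14.
2nd Wednesday of January 2023: 2023-01-11.

2022-12-14, 2023-01-11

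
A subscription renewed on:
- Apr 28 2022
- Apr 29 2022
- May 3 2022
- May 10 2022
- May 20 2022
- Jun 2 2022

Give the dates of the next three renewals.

The spacing grows by 3 each time: 1, 4, 7, 10, 13 days.
Next gap: 16 days. Jun 2 2022 + 16 days = Jun 18 2022.
Next gap: 19 days. Jun 18 2022 + 19 days = Jul 7 2022.
Next gap: 22 days. Jul 7 2022 + 22 days = Jul 29 2022.

Jun 18 2022, Jul 7 2022, Jul 29 2022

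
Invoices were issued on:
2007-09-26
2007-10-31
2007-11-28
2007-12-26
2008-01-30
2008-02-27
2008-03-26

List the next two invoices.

These are Wednesdays with 35, 28, 28, 35, 28, 28-day gaps.
Each is the final Wednesday of its month — 2007-10-31 is past the 28th, so '4th Wednesday' doesn't fit.
Last Wednesday of April 2008: 2008-04-30.
May 2008 ends with Wednesday 2008-05-28.

2008-04-30, 2008-05-28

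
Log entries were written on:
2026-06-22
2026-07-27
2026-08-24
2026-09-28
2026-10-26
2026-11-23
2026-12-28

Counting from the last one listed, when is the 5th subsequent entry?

2027-05-24

These are Mondays at 28- or 35-day spacing (35, 28, 35, 28, 28, 35).
The pattern: 4th Monday of the month.
4th Monday of January 2027: 2027-01-25.
February 2027 — 4th Monday is 2027-02-22.
March 2027 — 4th Monday is 2027-03-22.
April 2027 — 4th Monday is 2027-04-26.
4th Monday of May 2027: 2027-05-24.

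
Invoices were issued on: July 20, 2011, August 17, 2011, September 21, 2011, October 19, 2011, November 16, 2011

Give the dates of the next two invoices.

All dates are Wednesdays, 28, 35, 28, 28 days apart.
Specifically, the 3rd Wednesday of each month.
December 2011 — 3rd Wednesday is December 21, 2011.
January 2012 — 3rd Wednesday is January 18, 2012.

December 21, 2011; January 18, 2012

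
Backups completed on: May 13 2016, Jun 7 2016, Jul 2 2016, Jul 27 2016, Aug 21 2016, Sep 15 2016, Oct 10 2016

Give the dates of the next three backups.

Gaps between consecutive events: 25, 25, 25, 25, 25, 25 days — a constant 25-day interval.
Oct 10 2016 + 25 days = Nov 4 2016.
Nov 4 2016 + 25 days = Nov 29 2016.
Nov 29 2016 + 25 days = Dec 24 2016.

Nov 4 2016, Nov 29 2016, Dec 24 2016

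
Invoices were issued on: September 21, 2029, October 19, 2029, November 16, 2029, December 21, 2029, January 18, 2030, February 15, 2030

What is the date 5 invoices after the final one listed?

All dates are Fridays, 28, 28, 35, 28, 28 days apart.
Specifically, the 3rd Friday of each month.
3rd Friday of March 2030: March 15, 2030.
3rd Friday of April 2030: April 19, 2030.
May 2030 — 3rd Friday is May 17, 2030.
June 2030 — 3rd Friday is June 21, 2030.
3rd Friday of July 2030: July 19, 2030.

July 19, 2030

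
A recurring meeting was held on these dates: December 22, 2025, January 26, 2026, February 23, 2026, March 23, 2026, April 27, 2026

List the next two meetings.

May 25, 2026; June 22, 2026

All dates are Mondays, 35, 28, 28, 35 days apart.
Specifically, the 4th Monday of each month.
4th Monday of May 2026: May 25, 2026.
June 2026 — 4th Monday is June 22, 2026.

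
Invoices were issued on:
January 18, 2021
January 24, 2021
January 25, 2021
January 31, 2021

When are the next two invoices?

The gap pattern 6, 1, 6 repeats every 2 events.
These are the Mondays and Sundays of each week.
Next Monday: February 1, 2021.
Next Sunday: February 7, 2021.

February 1, 2021; February 7, 2021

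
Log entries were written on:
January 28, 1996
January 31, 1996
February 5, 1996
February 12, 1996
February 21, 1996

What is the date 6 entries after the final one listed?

Intervals are 3, 5, 7, 9 days — an arithmetic progression with common difference 2.
Next gap: 11 days. February 21, 1996 + 11 days = March 3, 1996.
Next gap: 13 days. March 3, 1996 + 13 days = March 16, 1996.
Next gap: 15 days. March 16, 1996 + 15 days = March 31, 1996.
Next gap: 17 days. March 31, 1996 + 17 days = April 17, 1996.
Next gap: 19 days. April 17, 1996 + 19 days = May 6, 1996.
Next gap: 21 days. May 6, 1996 + 21 days = May 27, 1996.

May 27, 1996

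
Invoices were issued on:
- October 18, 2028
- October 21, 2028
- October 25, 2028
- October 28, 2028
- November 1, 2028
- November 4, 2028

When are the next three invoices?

November 8, 2028; November 11, 2028; November 15, 2028

Every event lands on a Wednesday or Saturday (gaps cycle 3, 4, 3, 4, 3).
So the schedule is: every Wednesday and Saturday.
Next Wednesday: November 8, 2028.
Next Saturday: November 11, 2028.
The following Wednesday is November 15, 2028.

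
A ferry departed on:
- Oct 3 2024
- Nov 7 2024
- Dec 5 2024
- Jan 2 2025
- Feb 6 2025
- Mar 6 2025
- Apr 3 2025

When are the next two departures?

May 1 2025, Jun 5 2025

All dates are Thursdays, 35, 28, 28, 35, 28, 28 days apart.
Specifically, the 1st Thursday of each month.
1st Thursday of May 2025: May 1 2025.
1st Thursday of June 2025: Jun 5 2025.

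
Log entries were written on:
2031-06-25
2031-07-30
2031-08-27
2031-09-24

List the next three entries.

2031-10-29, 2031-11-26, 2031-12-31

These are Wednesdays with 35, 28, 28-day gaps.
Each is the final Wednesday of its month — 2031-07-30 is past the 28th, so '4th Wednesday' doesn't fit.
Last Wednesday of October 2031: 2031-10-29.
Last Wednesday of November 2031: 2031-11-26.
Last Wednesday of December 2031: 2031-12-31.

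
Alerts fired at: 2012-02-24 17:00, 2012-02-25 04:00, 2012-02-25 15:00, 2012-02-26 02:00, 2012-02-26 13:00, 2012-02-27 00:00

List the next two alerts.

2012-02-27 11:00, 2012-02-27 22:00

Gaps: 11, 11, 11, 11, 11 hours — each event is 11 hours after the previous one.
2012-02-27 00:00 + 11 h = 2012-02-27 11:00.
2012-02-27 11:00 + 11 h = 2012-02-27 22:00.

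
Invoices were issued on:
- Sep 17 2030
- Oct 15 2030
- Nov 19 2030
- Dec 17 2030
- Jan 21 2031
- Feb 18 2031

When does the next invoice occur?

All dates are Tuesdays, 28, 35, 28, 35, 28 days apart.
Specifically, the 3rd Tuesday of each month.
March 2031 — 3rd Tuesday is Mar 18 2031.

Mar 18 2031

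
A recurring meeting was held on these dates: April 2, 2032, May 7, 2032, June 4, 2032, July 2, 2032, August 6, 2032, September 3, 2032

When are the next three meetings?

October 1, 2032; November 5, 2032; December 3, 2032

These are Fridays at 28- or 35-day spacing (35, 28, 28, 35, 28).
The pattern: 1st Friday of the month.
1st Friday of October 2032: October 1, 2032.
November 2032 — 1st Friday is November 5, 2032.
1st Friday of December 2032: December 3, 2032.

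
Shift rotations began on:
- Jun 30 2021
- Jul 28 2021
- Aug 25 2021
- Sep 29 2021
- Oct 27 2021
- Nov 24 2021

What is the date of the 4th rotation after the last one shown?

Mar 30 2022

These are Wednesdays with 28, 28, 35, 28, 28-day gaps.
Each is the final Wednesday of its month — Jun 30 2021 is past the 28th, so '4th Wednesday' doesn't fit.
Last Wednesday of December 2021: Dec 29 2021.
January 2022 ends with Wednesday Jan 26 2022.
Last Wednesday of February 2022: Feb 23 2022.
Last Wednesday of March 2022: Mar 30 2022.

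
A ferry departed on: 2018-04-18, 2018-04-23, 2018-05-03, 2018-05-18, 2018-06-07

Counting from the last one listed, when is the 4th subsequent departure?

Intervals are 5, 10, 15, 20 days — an arithmetic progression with common difference 5.
Next gap: 25 days. 2018-06-07 + 25 days = 2018-07-02.
Next gap: 30 days. 2018-07-02 + 30 days = 2018-08-01.
Next gap: 35 days. 2018-08-01 + 35 days = 2018-09-05.
Next gap: 40 days. 2018-09-05 + 40 days = 2018-10-15.

2018-10-15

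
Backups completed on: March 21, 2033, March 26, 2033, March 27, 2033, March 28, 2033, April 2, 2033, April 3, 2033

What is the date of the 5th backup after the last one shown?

April 16, 2033

Gaps: 5, 1, 1, 5, 1 days — not constant, but cyclic with period 3.
The events fall on every Monday, Saturday and Sunday.
The following Monday is April 4, 2033.
Next Saturday: April 9, 2033.
The following Sunday is April 10, 2033.
The following Monday is April 11, 2033.
Next Saturday: April 16, 2033.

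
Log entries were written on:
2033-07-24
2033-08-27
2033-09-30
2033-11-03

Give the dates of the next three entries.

Every event comes 34 days after the last (34, 34, 34).
2033-11-03 + 34 days = 2033-12-07.
2033-12-07 + 34 days = 2034-01-10.
2034-01-10 + 34 days = 2034-02-13.

2033-12-07, 2034-01-10, 2034-02-13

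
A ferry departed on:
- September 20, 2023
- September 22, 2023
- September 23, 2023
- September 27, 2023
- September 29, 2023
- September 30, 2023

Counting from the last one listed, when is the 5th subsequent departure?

October 13, 2023

The gap pattern 2, 1, 4, 2, 1 repeats every 3 events.
These are the Wednesdays, Fridays and Saturdays of each week.
Next Wednesday: October 4, 2023.
Next Friday: October 6, 2023.
The following Saturday is October 7, 2023.
The following Wednesday is October 11, 2023.
Next Friday: October 13, 2023.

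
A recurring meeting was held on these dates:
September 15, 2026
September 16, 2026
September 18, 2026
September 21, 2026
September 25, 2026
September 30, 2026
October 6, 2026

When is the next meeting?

Gaps: 1, 2, 3, 4, 5, 6 days — each gap is 1 larger than the previous one.
Next gap: 7 days. October 6, 2026 + 7 days = October 13, 2026.

October 13, 2026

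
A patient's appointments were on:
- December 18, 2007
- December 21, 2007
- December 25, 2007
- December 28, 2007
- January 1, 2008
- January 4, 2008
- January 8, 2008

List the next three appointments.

Every event lands on a Tuesday or Friday (gaps cycle 3, 4, 3, 4, 3, 4).
So the schedule is: every Tuesday and Friday.
Next Friday: January 11, 2008.
The following Tuesday is January 15, 2008.
Next Friday: January 18, 2008.

January 11, 2008; January 15, 2008; January 18, 2008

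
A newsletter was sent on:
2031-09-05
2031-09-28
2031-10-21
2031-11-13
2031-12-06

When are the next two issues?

2031-12-29, 2032-01-21

Gaps between consecutive events: 23, 23, 23, 23 days — a constant 23-day interval.
2031-12-06 + 23 days = 2031-12-29.
2031-12-29 + 23 days = 2032-01-21.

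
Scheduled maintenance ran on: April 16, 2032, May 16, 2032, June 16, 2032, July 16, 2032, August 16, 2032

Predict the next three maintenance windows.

September 16, 2032; October 16, 2032; November 16, 2032

Each date is the 16th; the gaps (30, 31, 30, 31) track the month lengths.
The rule is the 16th of each month.
September 2032: September 16, 2032.
Next: October 2032 → October 16, 2032.
Next: November 2032 → November 16, 2032.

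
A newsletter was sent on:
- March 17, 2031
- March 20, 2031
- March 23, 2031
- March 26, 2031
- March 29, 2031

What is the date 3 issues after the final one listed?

April 7, 2031

Gaps between consecutive events: 3, 3, 3, 3 days — a constant 3-day interval.
March 29, 2031 + 3 days = April 1, 2031.
April 1, 2031 + 3 days = April 4, 2031.
April 4, 2031 + 3 days = April 7, 2031.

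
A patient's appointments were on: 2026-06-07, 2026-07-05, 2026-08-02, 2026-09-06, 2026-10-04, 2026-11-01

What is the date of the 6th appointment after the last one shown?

These are Sundays at 28- or 35-day spacing (28, 28, 35, 28, 28).
The pattern: 1st Sunday of the month.
December 2026 — 1st Sunday is 2026-12-06.
1st Sunday of January 2027: 2027-01-03.
February 2027 — 1st Sunday is 2027-02-07.
March 2027 — 1st Sunday is 2027-03-07.
1st Sunday of April 2027: 2027-04-04.
1st Sunday of May 2027: 2027-05-02.

2027-05-02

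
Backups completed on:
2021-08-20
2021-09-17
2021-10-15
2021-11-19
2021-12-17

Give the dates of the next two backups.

2022-01-21, 2022-02-18

Gaps: 28, 28, 35, 28 days — a mix of 28 and 35. Every date is a Friday.
Each is the 3rd Friday of its month.
3rd Friday of January 2022: 2022-01-21.
February 2022 — 3rd Friday is 2022-02-18.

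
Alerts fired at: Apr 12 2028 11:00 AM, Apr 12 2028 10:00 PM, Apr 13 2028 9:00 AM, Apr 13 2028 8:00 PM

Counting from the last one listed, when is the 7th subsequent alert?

The interval is a steady 11 hours (11, 11, 11).
Apr 13 2028 8:00 PM + 11 h = Apr 14 2028 7:00 AM.
Apr 14 2028 7:00 AM + 11 h = Apr 14 2028 6:00 PM.
Apr 14 2028 6:00 PM + 11 h = Apr 15 2028 5:00 AM.
Apr 15 2028 5:00 AM + 11 h = Apr 15 2028 4:00 PM.
Apr 15 2028 4:00 PM + 11 h = Apr 16 2028 3:00 AM.
Apr 16 2028 3:00 AM + 11 h = Apr 16 2028 2:00 PM.
Apr 16 2028 2:00 PM + 11 h = Apr 17 2028 1:00 AM.

Apr 17 2028 1:00 AM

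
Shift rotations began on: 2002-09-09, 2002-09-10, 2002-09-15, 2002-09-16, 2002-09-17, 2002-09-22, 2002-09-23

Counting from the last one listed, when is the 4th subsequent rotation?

2002-10-01

Every event lands on a Monday or Tuesday or Sunday (gaps cycle 1, 5, 1, 1, 5, 1).
So the schedule is: every Monday, Tuesday and Sunday.
Next Tuesday: 2002-09-24.
Next Sunday: 2002-09-29.
Next Monday: 2002-09-30.
Next Tuesday: 2002-10-01.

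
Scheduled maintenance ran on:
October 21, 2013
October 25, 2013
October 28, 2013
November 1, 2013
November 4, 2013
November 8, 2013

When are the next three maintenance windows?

November 11, 2013; November 15, 2013; November 18, 2013

Every event lands on a Monday or Friday (gaps cycle 4, 3, 4, 3, 4).
So the schedule is: every Monday and Friday.
The following Monday is November 11, 2013.
Next Friday: November 15, 2013.
The following Monday is November 18, 2013.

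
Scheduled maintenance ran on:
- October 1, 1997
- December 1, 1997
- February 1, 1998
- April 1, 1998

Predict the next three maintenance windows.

June 1, 1998; August 1, 1998; October 1, 1998

Each date is the 1st; the gaps (61, 62, 59) track the month lengths.
The rule is the 1st of every 2 months.
June 1998: June 1, 1998.
August 1998: August 1, 1998.
October 1998: October 1, 1998.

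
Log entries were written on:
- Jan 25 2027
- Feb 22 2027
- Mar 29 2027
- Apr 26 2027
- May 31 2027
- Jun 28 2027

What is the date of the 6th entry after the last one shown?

All Mondays; the gaps (28, 35, 28, 35, 28) vary with month length.
This is the last Monday of each month.
July 2027 ends with Monday Jul 26 2027.
Last Monday of August 2027: Aug 30 2027.
September 2027 ends with Monday Sep 27 2027.
Last Monday of October 2027: Oct 25 2027.
Last Monday of November 2027: Nov 29 2027.
December 2027 ends with Monday Dec 27 2027.

Dec 27 2027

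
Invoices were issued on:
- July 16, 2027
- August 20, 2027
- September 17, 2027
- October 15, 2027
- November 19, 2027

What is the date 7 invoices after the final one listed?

June 16, 2028

These are Fridays at 28- or 35-day spacing (35, 28, 28, 35).
The pattern: 3rd Friday of the month.
3rd Friday of December 2027: December 17, 2027.
January 2028 — 3rd Friday is January 21, 2028.
February 2028 — 3rd Friday is February 18, 2028.
March 2028 — 3rd Friday is March 17, 2028.
April 2028 — 3rd Friday is April 21, 2028.
3rd Friday of May 2028: May 19, 2028.
June 2028 — 3rd Friday is June 16, 2028.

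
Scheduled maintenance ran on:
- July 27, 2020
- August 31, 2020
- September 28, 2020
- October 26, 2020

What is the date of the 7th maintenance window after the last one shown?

Every date is a Monday; gaps 35, 28, 28 days.
Each is the last Monday of its month (at least one falls on the 29th or later, ruling out '4th Monday').
November 2020 ends with Monday November 30, 2020.
December 2020 ends with Monday December 28, 2020.
Last Monday of January 2021: January 25, 2021.
February 2021 ends with Monday February 22, 2021.
Last Monday of March 2021: March 29, 2021.
Last Monday of April 2021: April 26, 2021.
May 2021 ends with Monday May 31, 2021.

May 31, 2021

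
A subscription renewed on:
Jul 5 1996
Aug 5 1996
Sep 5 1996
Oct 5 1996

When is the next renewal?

Nov 5 1996

Each date is the 5th; the gaps (31, 31, 30) track the month lengths.
The rule is the 5th of each month.
November 1996: Nov 5 1996.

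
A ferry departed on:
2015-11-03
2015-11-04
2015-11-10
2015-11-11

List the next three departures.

2015-11-17, 2015-11-18, 2015-11-24

Every event lands on a Tuesday or Wednesday (gaps cycle 1, 6, 1).
So the schedule is: every Tuesday and Wednesday.
The following Tuesday is 2015-11-17.
The following Wednesday is 2015-11-18.
Next Tuesday: 2015-11-24.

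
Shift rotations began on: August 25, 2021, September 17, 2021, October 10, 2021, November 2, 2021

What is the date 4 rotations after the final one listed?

Gaps between consecutive events: 23, 23, 23 days — a constant 23-day interval.
November 2, 2021 + 23 days = November 25, 2021.
November 25, 2021 + 23 days = December 18, 2021.
December 18, 2021 + 23 days = January 10, 2022.
January 10, 2022 + 23 days = February 2, 2022.

February 2, 2022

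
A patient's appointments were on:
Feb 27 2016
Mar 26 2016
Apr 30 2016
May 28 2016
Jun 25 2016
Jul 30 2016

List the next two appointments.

Every date is a Saturday; gaps 28, 35, 28, 28, 35 days.
Each is the last Saturday of its month (at least one falls on the 29th or later, ruling out '4th Saturday').
August 2016 ends with Saturday Aug 27 2016.
September 2016 ends with Saturday Sep 24 2016.

Aug 27 2016, Sep 24 2016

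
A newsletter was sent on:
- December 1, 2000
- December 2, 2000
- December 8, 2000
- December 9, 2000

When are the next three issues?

December 15, 2000; December 16, 2000; December 22, 2000

The gap pattern 1, 6, 1 repeats every 2 events.
These are the Fridays and Saturdays of each week.
The following Friday is December 15, 2000.
The following Saturday is December 16, 2000.
The following Friday is December 22, 2000.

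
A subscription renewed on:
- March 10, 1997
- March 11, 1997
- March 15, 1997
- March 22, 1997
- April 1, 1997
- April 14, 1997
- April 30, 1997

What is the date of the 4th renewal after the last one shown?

August 2, 1997

The spacing grows by 3 each time: 1, 4, 7, 10, 13, 16 days.
Next gap: 19 days. April 30, 1997 + 19 days = May 19, 1997.
Next gap: 22 days. May 19, 1997 + 22 days = June 10, 1997.
Next gap: 25 days. June 10, 1997 + 25 days = July 5, 1997.
Next gap: 28 days. July 5, 1997 + 28 days = August 2, 1997.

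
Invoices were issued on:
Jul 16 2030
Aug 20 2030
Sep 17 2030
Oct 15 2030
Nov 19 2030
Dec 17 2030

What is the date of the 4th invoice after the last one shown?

Apr 15 2031

All dates are Tuesdays, 35, 28, 28, 35, 28 days apart.
Specifically, the 3rd Tuesday of each month.
3rd Tuesday of January 2031: Jan 21 2031.
3rd Tuesday of February 2031: Feb 18 2031.
3rd Tuesday of March 2031: Mar 18 2031.
April 2031 — 3rd Tuesday is Apr 15 2031.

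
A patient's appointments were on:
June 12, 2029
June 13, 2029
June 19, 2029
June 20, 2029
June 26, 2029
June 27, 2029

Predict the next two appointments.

July 3, 2029; July 4, 2029

Every event lands on a Tuesday or Wednesday (gaps cycle 1, 6, 1, 6, 1).
So the schedule is: every Tuesday and Wednesday.
The following Tuesday is July 3, 2029.
The following Wednesday is July 4, 2029.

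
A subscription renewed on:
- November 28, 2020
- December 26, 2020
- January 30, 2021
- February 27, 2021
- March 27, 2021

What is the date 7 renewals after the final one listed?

October 30, 2021

Every date is a Saturday; gaps 28, 35, 28, 28 days.
Each is the last Saturday of its month (at least one falls on the 29th or later, ruling out '4th Saturday').
April 2021 ends with Saturday April 24, 2021.
Last Saturday of May 2021: May 29, 2021.
June 2021 ends with Saturday June 26, 2021.
July 2021 ends with Saturday July 31, 2021.
Last Saturday of August 2021: August 28, 2021.
September 2021 ends with Saturday September 25, 2021.
October 2021 ends with Saturday October 30, 2021.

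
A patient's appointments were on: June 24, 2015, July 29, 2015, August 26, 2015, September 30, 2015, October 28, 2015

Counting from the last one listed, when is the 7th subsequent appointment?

Every date is a Wednesday; gaps 35, 28, 35, 28 days.
Each is the last Wednesday of its month (at least one falls on the 29th or later, ruling out '4th Wednesday').
Last Wednesday of November 2015: November 25, 2015.
December 2015 ends with Wednesday December 30, 2015.
January 2016 ends with Wednesday January 27, 2016.
Last Wednesday of February 2016: February 24, 2016.
Last Wednesday of March 2016: March 30, 2016.
Last Wednesday of April 2016: April 27, 2016.
Last Wednesday of May 2016: May 25, 2016.

May 25, 2016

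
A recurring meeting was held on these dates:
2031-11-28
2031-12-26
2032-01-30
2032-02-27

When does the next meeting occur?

2032-03-26

Every date is a Friday; gaps 28, 35, 28 days.
Each is the last Friday of its month (at least one falls on the 29th or later, ruling out '4th Friday').
Last Friday of March 2032: 2032-03-26.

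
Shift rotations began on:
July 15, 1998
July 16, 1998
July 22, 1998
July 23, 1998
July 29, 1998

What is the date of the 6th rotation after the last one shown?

August 19, 1998

Every event lands on a Wednesday or Thursday (gaps cycle 1, 6, 1, 6).
So the schedule is: every Wednesday and Thursday.
The following Thursday is July 30, 1998.
The following Wednesday is August 5, 1998.
The following Thursday is August 6, 1998.
Next Wednesday: August 12, 1998.
The following Thursday is August 13, 1998.
Next Wednesday: August 19, 1998.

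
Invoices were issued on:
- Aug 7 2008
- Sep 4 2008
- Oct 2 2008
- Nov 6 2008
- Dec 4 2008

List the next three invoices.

All dates are Thursdays, 28, 28, 35, 28 days apart.
Specifically, the 1st Thursday of each month.
January 2009 — 1st Thursday is Jan 1 2009.
1st Thursday of February 2009: Feb 5 2009.
March 2009 — 1st Thursday is Mar 5 2009.

Jan 1 2009, Feb 5 2009, Mar 5 2009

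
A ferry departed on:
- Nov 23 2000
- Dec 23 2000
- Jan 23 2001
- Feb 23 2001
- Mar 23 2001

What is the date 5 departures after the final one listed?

Aug 23 2001

The day-of-month is always 23 (30, 31, 31, 28 days between events).
So this recurs on the 23rd of each month.
April 2001: Apr 23 2001.
Next: May 2001 → May 23 2001.
Next: June 2001 → Jun 23 2001.
Next: July 2001 → Jul 23 2001.
Next: August 2001 → Aug 23 2001.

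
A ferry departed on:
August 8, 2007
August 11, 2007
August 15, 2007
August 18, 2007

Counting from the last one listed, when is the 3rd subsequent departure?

August 29, 2007

Gaps: 3, 4, 3 days — not constant, but cyclic with period 2.
The events fall on every Wednesday and Saturday.
The following Wednesday is August 22, 2007.
Next Saturday: August 25, 2007.
Next Wednesday: August 29, 2007.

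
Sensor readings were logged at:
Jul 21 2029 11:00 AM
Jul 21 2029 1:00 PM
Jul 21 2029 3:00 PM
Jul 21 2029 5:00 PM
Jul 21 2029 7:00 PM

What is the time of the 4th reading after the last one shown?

The interval is a steady 2 hours (2, 2, 2, 2).
Jul 21 2029 7:00 PM + 2 h = Jul 21 2029 9:00 PM.
Jul 21 2029 9:00 PM + 2 h = Jul 21 2029 11:00 PM.
Jul 21 2029 11:00 PM + 2 h = Jul 22 2029 1:00 AM.
Jul 22 2029 1:00 AM + 2 h = Jul 22 2029 3:00 AM.

Jul 22 2029 3:00 AM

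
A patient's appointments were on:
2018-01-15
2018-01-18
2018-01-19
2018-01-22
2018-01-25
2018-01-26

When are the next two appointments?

Every event lands on a Monday or Thursday or Friday (gaps cycle 3, 1, 3, 3, 1).
So the schedule is: every Monday, Thursday and Friday.
Next Monday: 2018-01-29.
Next Thursday: 2018-02-01.

2018-01-29, 2018-02-01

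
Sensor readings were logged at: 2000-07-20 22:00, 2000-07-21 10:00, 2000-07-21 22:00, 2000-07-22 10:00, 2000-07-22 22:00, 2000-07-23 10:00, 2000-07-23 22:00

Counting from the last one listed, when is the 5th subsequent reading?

2000-07-26 10:00

Spacing: 12, 12, 12, 12, 12, 12 h — constant 12 h.
2000-07-23 22:00 + 12 h = 2000-07-24 10:00.
2000-07-24 10:00 + 12 h = 2000-07-24 22:00.
2000-07-24 22:00 + 12 h = 2000-07-25 10:00.
2000-07-25 10:00 + 12 h = 2000-07-25 22:00.
2000-07-25 22:00 + 12 h = 2000-07-26 10:00.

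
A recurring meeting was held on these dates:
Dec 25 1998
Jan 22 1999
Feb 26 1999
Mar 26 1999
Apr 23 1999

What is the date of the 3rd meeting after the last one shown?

Jul 23 1999

These are Fridays at 28- or 35-day spacing (28, 35, 28, 28).
The pattern: 4th Friday of the month.
May 1999 — 4th Friday is May 28 1999.
June 1999 — 4th Friday is Jun 25 1999.
July 1999 — 4th Friday is Jul 23 1999.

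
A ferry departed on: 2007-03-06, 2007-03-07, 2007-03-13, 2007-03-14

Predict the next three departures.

2007-03-20, 2007-03-21, 2007-03-27

Gaps: 1, 6, 1 days — not constant, but cyclic with period 2.
The events fall on every Tuesday and Wednesday.
The following Tuesday is 2007-03-20.
Next Wednesday: 2007-03-21.
The following Tuesday is 2007-03-27.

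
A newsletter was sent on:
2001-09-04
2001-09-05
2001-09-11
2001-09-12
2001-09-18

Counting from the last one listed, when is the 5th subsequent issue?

2001-10-03

Every event lands on a Tuesday or Wednesday (gaps cycle 1, 6, 1, 6).
So the schedule is: every Tuesday and Wednesday.
Next Wednesday: 2001-09-19.
The following Tuesday is 2001-09-25.
The following Wednesday is 2001-09-26.
The following Tuesday is 2001-10-02.
The following Wednesday is 2001-10-03.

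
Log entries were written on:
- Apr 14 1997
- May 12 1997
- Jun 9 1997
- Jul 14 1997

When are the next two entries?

All dates are Mondays, 28, 28, 35 days apart.
Specifically, the 2nd Monday of each month.
2nd Monday of August 1997: Aug 11 1997.
2nd Monday of September 1997: Sep 8 1997.

Aug 11 1997, Sep 8 1997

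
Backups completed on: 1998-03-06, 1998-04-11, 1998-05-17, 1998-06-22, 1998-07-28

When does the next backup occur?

1998-09-02

Every event comes 36 days after the last (36, 36, 36, 36).
1998-07-28 + 36 days = 1998-09-02.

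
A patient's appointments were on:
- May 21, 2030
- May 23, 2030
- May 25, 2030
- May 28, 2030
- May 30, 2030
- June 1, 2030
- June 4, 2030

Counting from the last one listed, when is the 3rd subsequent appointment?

The gap pattern 2, 2, 3, 2, 2, 3 repeats every 3 events.
These are the Tuesdays, Thursdays and Saturdays of each week.
Next Thursday: June 6, 2030.
Next Saturday: June 8, 2030.
Next Tuesday: June 11, 2030.

June 11, 2030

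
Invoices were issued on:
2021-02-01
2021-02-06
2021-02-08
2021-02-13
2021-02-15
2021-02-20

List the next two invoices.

2021-02-22, 2021-02-27

Gaps: 5, 2, 5, 2, 5 days — not constant, but cyclic with period 2.
The events fall on every Monday and Saturday.
Next Monday: 2021-02-22.
The following Saturday is 2021-02-27.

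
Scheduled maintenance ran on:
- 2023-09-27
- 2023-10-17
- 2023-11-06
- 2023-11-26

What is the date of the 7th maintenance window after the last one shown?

Every event comes 20 days after the last (20, 20, 20).
2023-11-26 + 20 days = 2023-12-16.
2023-12-16 + 20 days = 2024-01-05.
2024-01-05 + 20 days = 2024-01-25.
2024-01-25 + 20 days = 2024-02-14.
2024-02-14 + 20 days = 2024-03-05.
2024-03-05 + 20 days = 2024-03-25.
2024-03-25 + 20 days = 2024-04-14.

2024-04-14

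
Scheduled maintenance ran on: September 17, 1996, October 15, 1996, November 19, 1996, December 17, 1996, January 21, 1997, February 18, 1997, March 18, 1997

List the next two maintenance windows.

April 15, 1997; May 20, 1997

All dates are Tuesdays, 28, 35, 28, 35, 28, 28 days apart.
Specifically, the 3rd Tuesday of each month.
3rd Tuesday of April 1997: April 15, 1997.
May 1997 — 3rd Tuesday is May 20, 1997.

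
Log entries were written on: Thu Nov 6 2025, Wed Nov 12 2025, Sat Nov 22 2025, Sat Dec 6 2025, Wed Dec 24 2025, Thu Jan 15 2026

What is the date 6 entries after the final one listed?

Intervals are 6, 10, 14, 18, 22 days — an arithmetic progression with common difference 4.
Next gap: 26 days. Thu Jan 15 2026 + 26 days = Tue Feb 10 2026.
Next gap: 30 days. Tue Feb 10 2026 + 30 days = Thu Mar 12 2026.
Next gap: 34 days. Thu Mar 12 2026 + 34 days = Wed Apr 15 2026.
Next gap: 38 days. Wed Apr 15 2026 + 38 days = Sat May 23 2026.
Next gap: 42 days. Sat May 23 2026 + 42 days = Sat Jul 4 2026.
Next gap: 46 days. Sat Jul 4 2026 + 46 days = Wed Aug 19 2026.

Wed Aug 19 2026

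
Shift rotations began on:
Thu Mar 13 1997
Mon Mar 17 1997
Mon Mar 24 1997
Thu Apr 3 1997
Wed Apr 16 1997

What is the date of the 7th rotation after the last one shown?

The spacing grows by 3 each time: 4, 7, 10, 13 days.
Next gap: 16 days. Wed Apr 16 1997 + 16 days = Fri May 2 1997.
Next gap: 19 days. Fri May 2 1997 + 19 days = Wed May 21 1997.
Next gap: 22 days. Wed May 21 1997 + 22 days = Thu Jun 12 1997.
Next gap: 25 days. Thu Jun 12 1997 + 25 days = Mon Jul 7 1997.
Next gap: 28 days. Mon Jul 7 1997 + 28 days = Mon Aug 4 1997.
Next gap: 31 days. Mon Aug 4 1997 + 31 days = Thu Sep 4 1997.
Next gap: 34 days. Thu Sep 4 1997 + 34 days = Wed Oct 8 1997.

Wed Oct 8 1997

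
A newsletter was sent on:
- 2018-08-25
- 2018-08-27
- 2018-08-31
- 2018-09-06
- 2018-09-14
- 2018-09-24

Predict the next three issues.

The spacing grows by 2 each time: 2, 4, 6, 8, 10 days.
Next gap: 12 days. 2018-09-24 + 12 days = 2018-10-06.
Next gap: 14 days. 2018-10-06 + 14 days = 2018-10-20.
Next gap: 16 days. 2018-10-20 + 16 days = 2018-11-05.

2018-10-06, 2018-10-20, 2018-11-05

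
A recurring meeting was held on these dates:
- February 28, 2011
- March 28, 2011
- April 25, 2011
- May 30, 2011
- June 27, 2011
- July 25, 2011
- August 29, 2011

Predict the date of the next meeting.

Every date is a Monday; gaps 28, 28, 35, 28, 28, 35 days.
Each is the last Monday of its month (at least one falls on the 29th or later, ruling out '4th Monday').
Last Monday of September 2011: September 26, 2011.

September 26, 2011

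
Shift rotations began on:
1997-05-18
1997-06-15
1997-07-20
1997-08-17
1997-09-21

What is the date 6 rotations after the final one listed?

1998-03-15

All dates are Sundays, 28, 35, 28, 35 days apart.
Specifically, the 3rd Sunday of each month.
3rd Sunday of October 1997: 1997-10-19.
November 1997 — 3rd Sunday is 1997-11-16.
December 1997 — 3rd Sunday is 1997-12-21.
January 1998 — 3rd Sunday is 1998-01-18.
3rd Sunday of February 1998: 1998-02-15.
3rd Sunday of March 1998: 1998-03-15.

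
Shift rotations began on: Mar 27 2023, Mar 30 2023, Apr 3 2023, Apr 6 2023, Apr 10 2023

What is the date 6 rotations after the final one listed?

The gap pattern 3, 4, 3, 4 repeats every 2 events.
These are the Mondays and Thursdays of each week.
The following Thursday is Apr 13 2023.
The following Monday is Apr 17 2023.
The following Thursday is Apr 20 2023.
The following Monday is Apr 24 2023.
The following Thursday is Apr 27 2023.
Next Monday: May 1 2023.

May 1 2023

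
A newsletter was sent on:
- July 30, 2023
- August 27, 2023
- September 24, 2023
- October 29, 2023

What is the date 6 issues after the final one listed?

April 28, 2024

These are Sundays with 28, 28, 35-day gaps.
Each is the final Sunday of its month — July 30, 2023 is past the 28th, so '4th Sunday' doesn't fit.
Last Sunday of November 2023: November 26, 2023.
Last Sunday of December 2023: December 31, 2023.
Last Sunday of January 2024: January 28, 2024.
February 2024 ends with Sunday February 25, 2024.
Last Sunday of March 2024: March 31, 2024.
April 2024 ends with Sunday April 28, 2024.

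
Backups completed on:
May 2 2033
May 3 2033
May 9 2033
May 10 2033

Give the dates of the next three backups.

Gaps: 1, 6, 1 days — not constant, but cyclic with period 2.
The events fall on every Monday and Tuesday.
The following Monday is May 16 2033.
Next Tuesday: May 17 2033.
The following Monday is May 23 2033.

May 16 2033, May 17 2033, May 23 2033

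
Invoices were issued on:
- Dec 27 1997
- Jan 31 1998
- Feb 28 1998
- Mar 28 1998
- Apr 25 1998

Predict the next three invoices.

May 30 1998, Jun 27 1998, Jul 25 1998

These are Saturdays with 35, 28, 28, 28-day gaps.
Each is the final Saturday of its month — Jan 31 1998 is past the 28th, so '4th Saturday' doesn't fit.
Last Saturday of May 1998: May 30 1998.
June 1998 ends with Saturday Jun 27 1998.
July 1998 ends with Saturday Jul 25 1998.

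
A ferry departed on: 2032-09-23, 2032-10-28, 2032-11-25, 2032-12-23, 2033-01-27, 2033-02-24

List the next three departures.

Gaps: 35, 28, 28, 35, 28 days — a mix of 28 and 35. Every date is a Thursday.
Each is the 4th Thursday of its month.
4th Thursday of March 2033: 2033-03-24.
4th Thursday of April 2033: 2033-04-28.
May 2033 — 4th Thursday is 2033-05-26.

2033-03-24, 2033-04-28, 2033-05-26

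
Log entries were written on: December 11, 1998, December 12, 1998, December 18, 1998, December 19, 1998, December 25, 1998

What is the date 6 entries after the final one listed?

January 15, 1999

Gaps: 1, 6, 1, 6 days — not constant, but cyclic with period 2.
The events fall on every Friday and Saturday.
The following Saturday is December 26, 1998.
The following Friday is January 1, 1999.
The following Saturday is January 2, 1999.
Next Friday: January 8, 1999.
The following Saturday is January 9, 1999.
Next Friday: January 15, 1999.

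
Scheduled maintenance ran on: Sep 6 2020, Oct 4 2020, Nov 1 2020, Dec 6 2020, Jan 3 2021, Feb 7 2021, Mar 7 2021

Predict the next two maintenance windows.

Apr 4 2021, May 2 2021

Gaps: 28, 28, 35, 28, 35, 28 days — a mix of 28 and 35. Every date is a Sunday.
Each is the 1st Sunday of its month.
April 2021 — 1st Sunday is Apr 4 2021.
1st Sunday of May 2021: May 2 2021.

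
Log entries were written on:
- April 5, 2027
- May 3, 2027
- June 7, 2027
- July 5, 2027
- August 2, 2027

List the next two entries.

September 6, 2027; October 4, 2027

These are Mondays at 28- or 35-day spacing (28, 35, 28, 28).
The pattern: 1st Monday of the month.
September 2027 — 1st Monday is September 6, 2027.
1st Monday of October 2027: October 4, 2027.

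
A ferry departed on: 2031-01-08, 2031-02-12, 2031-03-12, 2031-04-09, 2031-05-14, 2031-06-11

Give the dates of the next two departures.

All dates are Wednesdays, 35, 28, 28, 35, 28 days apart.
Specifically, the 2nd Wednesday of each month.
2nd Wednesday of July 2031: 2031-07-09.
2nd Wednesday of August 2031: 2031-08-13.

2031-07-09, 2031-08-13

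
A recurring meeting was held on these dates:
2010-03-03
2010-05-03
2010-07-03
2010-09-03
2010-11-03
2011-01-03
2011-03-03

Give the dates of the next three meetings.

Each date is the 3rd; the gaps (61, 61, 62, 61, 61, 59) track the month lengths.
The rule is the 3rd of every 2 months.
Next: May 2011 → 2011-05-03.
Next: July 2011 → 2011-07-03.
September 2011: 2011-09-03.

2011-05-03, 2011-07-03, 2011-09-03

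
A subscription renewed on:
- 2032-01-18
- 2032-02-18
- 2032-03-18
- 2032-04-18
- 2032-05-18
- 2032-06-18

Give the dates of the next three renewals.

2032-07-18, 2032-08-18, 2032-09-18

Each date is the 18th; the gaps (31, 29, 31, 30, 31) track the month lengths.
The rule is the 18th of each month.
Next: July 2032 → 2032-07-18.
August 2032: 2032-08-18.
September 2032: 2032-09-18.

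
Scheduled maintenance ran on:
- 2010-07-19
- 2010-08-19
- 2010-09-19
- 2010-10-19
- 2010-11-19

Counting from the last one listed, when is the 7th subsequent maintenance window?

2011-06-19

The day-of-month is always 19 (31, 31, 30, 31 days between events).
So this recurs on the 19th of each month.
December 2010: 2010-12-19.
Next: January 2011 → 2011-01-19.
Next: February 2011 → 2011-02-19.
Next: March 2011 → 2011-03-19.
April 2011: 2011-04-19.
May 2011: 2011-05-19.
Next: June 2011 → 2011-06-19.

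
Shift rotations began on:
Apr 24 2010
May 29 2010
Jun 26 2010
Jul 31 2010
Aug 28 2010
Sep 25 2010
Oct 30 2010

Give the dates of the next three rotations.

All Saturdays; the gaps (35, 28, 35, 28, 28, 35) vary with month length.
This is the last Saturday of each month.
November 2010 ends with Saturday Nov 27 2010.
December 2010 ends with Saturday Dec 25 2010.
January 2011 ends with Saturday Jan 29 2011.

Nov 27 2010, Dec 25 2010, Jan 29 2011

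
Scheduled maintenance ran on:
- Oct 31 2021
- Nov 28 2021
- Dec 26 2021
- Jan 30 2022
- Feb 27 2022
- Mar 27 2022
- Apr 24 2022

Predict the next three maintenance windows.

These are Sundays with 28, 28, 35, 28, 28, 28-day gaps.
Each is the final Sunday of its month — Oct 31 2021 is past the 28th, so '4th Sunday' doesn't fit.
Last Sunday of May 2022: May 29 2022.
June 2022 ends with Sunday Jun 26 2022.
Last Sunday of July 2022: Jul 31 2022.

May 29 2022, Jun 26 2022, Jul 31 2022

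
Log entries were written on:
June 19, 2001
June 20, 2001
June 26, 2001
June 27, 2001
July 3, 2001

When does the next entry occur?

Gaps: 1, 6, 1, 6 days — not constant, but cyclic with period 2.
The events fall on every Tuesday and Wednesday.
Next Wednesday: July 4, 2001.

July 4, 2001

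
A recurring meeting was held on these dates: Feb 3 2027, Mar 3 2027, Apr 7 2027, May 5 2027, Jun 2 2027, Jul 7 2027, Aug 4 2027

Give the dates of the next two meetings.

Sep 1 2027, Oct 6 2027

Gaps: 28, 35, 28, 28, 35, 28 days — a mix of 28 and 35. Every date is a Wednesday.
Each is the 1st Wednesday of its month.
September 2027 — 1st Wednesday is Sep 1 2027.
October 2027 — 1st Wednesday is Oct 6 2027.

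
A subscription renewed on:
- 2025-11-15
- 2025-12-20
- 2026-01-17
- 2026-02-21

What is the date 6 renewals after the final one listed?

2026-08-15

All dates are Saturdays, 35, 28, 35 days apart.
Specifically, the 3rd Saturday of each month.
March 2026 — 3rd Saturday is 2026-03-21.
3rd Saturday of April 2026: 2026-04-18.
May 2026 — 3rd Saturday is 2026-05-16.
3rd Saturday of June 2026: 2026-06-20.
3rd Saturday of July 2026: 2026-07-18.
3rd Saturday of August 2026: 2026-08-15.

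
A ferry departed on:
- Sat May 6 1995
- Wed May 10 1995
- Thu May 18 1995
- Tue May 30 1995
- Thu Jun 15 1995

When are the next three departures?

Wed Jul 5 1995, Sat Jul 29 1995, Sat Aug 26 1995

Gaps: 4, 8, 12, 16 days — each gap is 4 larger than the previous one.
Next gap: 20 days. Thu Jun 15 1995 + 20 days = Wed Jul 5 1995.
Next gap: 24 days. Wed Jul 5 1995 + 24 days = Sat Jul 29 1995.
Next gap: 28 days. Sat Jul 29 1995 + 28 days = Sat Aug 26 1995.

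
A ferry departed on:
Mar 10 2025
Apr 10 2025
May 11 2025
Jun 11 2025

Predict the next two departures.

Jul 12 2025, Aug 12 2025

The spacing is 31, 31, 31 days — always 31 days.
Jun 11 2025 + 31 days = Jul 12 2025.
Jul 12 2025 + 31 days = Aug 12 2025.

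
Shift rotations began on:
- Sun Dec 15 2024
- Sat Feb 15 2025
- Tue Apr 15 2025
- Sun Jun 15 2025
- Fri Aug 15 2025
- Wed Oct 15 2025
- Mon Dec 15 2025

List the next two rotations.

Sun Feb 15 2026, Wed Apr 15 2026

Gaps: 62, 59, 61, 61, 61, 61 days — not constant. Every event is on the 15th of the month.
Pattern: the 15th of every 2 months.
Next: February 2026 → Sun Feb 15 2026.
Next: April 2026 → Wed Apr 15 2026.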